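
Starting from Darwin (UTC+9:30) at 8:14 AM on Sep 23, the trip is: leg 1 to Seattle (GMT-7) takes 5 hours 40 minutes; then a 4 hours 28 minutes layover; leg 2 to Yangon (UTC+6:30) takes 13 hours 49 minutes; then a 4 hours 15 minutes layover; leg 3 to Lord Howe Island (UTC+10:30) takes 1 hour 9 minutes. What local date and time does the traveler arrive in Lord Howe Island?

Convert departure to UTC: 8:14 AM − 9:30 = 10:44 PM UTC on Sep 22.
Add 5 hours 40 minutes leg 1 → 4:24 AM UTC (Sep 23).
Add 4 hours and 28 minutes layover in Seattle → 8:52 AM UTC.
Add 13 hours 49 minutes leg 2 → 10:41 PM UTC.
Add 4 hours and 15 minutes layover in Yangon → 2:56 AM UTC (Sep 24).
Add 1 hour 9 minutes leg 3 → 4:05 AM UTC.
Lord Howe Island is UTC+10:30, so local arrival = 4:05 AM + 10:30 = 2:35 PM on Sep 24.

2:35 PM on September 24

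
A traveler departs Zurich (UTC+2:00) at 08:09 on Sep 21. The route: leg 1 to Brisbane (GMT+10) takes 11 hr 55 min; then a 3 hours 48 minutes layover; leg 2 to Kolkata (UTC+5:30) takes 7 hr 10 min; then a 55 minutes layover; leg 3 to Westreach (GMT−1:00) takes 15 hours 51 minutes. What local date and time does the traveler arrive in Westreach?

20:48 on September 22

Convert departure to UTC: 08:09 − 2:00 = 06:09 UTC on Sep 21.
Add 11 hours and 55 minutes leg 1 → 18:04 UTC.
Add 3 hours 48 minutes layover in Brisbane → 21:52 UTC.
Add 7 hours 10 minutes leg 2 → 05:02 UTC (Sep 22).
Add 55 minutes layover in Kolkata → 05:57 UTC.
Add 15 hours and 51 minutes leg 3 → 21:48 UTC.
Westreach is UTC−1:00, so local arrival = 21:48 − 1:00 = 20:48 on Sep 22.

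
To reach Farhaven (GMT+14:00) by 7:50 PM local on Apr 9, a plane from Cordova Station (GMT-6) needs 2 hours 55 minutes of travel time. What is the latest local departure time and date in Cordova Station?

8:55 PM on April 8

Target arrival in UTC: 7:50 PM − 14:00 = 5:50 AM on Apr 9.
Subtract 2 hours and 55 minutes → departure 2:55 AM UTC on Apr 9.
Cordova Station is UTC−6:00: 2:55 AM − 6:00 = 8:55 PM on Apr 8.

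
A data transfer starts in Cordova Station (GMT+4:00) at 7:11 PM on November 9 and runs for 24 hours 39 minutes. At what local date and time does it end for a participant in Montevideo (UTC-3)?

12:50 PM on November 10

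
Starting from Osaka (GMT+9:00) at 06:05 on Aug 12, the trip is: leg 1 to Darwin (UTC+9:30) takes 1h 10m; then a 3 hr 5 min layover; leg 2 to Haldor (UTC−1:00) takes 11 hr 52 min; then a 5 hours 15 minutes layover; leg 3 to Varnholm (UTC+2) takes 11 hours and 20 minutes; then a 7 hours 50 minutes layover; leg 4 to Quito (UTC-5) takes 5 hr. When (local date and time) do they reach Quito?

Convert departure to UTC: 06:05 − 9:00 = 21:05 UTC on Aug 11.
Add 1 hour 10 minutes leg 1 → 22:15 UTC.
Add 3 hours 5 minutes layover in Darwin → 01:20 UTC (Aug 12).
Add 11 hours and 52 minutes leg 2 → 13:12 UTC.
Add 5 hours and 15 minutes layover in Haldor → 18:27 UTC.
Add 11 hours 20 minutes leg 3 → 05:47 UTC (Aug 13).
Add 7 hours and 50 minutes layover in Varnholm → 13:37 UTC.
Add 5 hours leg 4 → 18:37 UTC.
Quito is UTC−5:00, so local arrival = 18:37 − 5:00 = 13:37 on Aug 13.

13:37 on August 13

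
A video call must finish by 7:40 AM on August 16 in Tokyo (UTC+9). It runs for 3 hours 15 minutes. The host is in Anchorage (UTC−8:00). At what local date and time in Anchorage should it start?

Target end time in UTC: 7:40 AM − 9:00 = 10:40 PM on Aug 15.
Subtract 3 hours 15 minutes → start 7:25 PM UTC on Aug 15.
Anchorage is UTC−8:00: 7:25 PM − 8:00 = 11:25 AM on Aug 15.

11:25 AM on Aug 15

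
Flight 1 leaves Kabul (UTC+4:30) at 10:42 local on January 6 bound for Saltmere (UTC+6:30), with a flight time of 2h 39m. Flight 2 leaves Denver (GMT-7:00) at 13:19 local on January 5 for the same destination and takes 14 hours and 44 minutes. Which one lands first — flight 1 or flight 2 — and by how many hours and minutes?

Flight 1 in UTC: 10:42 − 4:30 = 06:12 on Jan 6.
+2 hours and 39 minutes → arrive 08:51 UTC on Jan 6.
Flight 2 in UTC: 13:19 + 7:00 = 20:19 on Jan 5.
+14 hours 44 minutes → arrive 11:03 UTC on Jan 6.
Flight 1 lands earlier by 2 hours 12 minutes.

the first, by 2 hours 12 minutes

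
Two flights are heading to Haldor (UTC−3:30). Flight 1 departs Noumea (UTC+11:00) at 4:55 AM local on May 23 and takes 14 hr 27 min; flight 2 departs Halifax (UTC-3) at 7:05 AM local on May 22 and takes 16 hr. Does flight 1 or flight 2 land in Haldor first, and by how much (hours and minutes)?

the second, by 6 hours 17 minutes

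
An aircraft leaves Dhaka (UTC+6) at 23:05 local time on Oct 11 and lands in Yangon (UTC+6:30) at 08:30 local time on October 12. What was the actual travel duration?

8 hours 55 minutes

Departure in UTC: 23:05 − 6:00 = 17:05 on Oct 11.
Arrival in UTC: 08:30 − 6:30 = 02:00 on Oct 12.
Elapsed = 02:00 − 17:05 (+1 day) = 8 hours 55 minutes.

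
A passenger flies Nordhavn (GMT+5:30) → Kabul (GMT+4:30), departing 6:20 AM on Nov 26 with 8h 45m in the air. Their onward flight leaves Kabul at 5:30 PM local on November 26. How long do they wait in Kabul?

Convert departure to UTC: 6:20 AM − 5:30 = 12:50 AM UTC on Nov 26.
Add 8 hours and 45 minutes flight time → 9:35 AM UTC.
Kabul is UTC+4:30, so local arrival = 9:35 AM + 4:30 = 2:05 PM on Nov 26.
Layover = 5:30 PM − 2:05 PM = 3 hours 25 minutes.

3 hours 25 minutes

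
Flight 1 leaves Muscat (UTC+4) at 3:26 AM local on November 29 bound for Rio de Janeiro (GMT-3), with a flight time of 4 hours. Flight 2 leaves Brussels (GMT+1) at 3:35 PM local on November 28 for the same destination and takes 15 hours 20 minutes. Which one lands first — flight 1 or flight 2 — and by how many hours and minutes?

Flight 1 in UTC: 3:26 AM − 4:00 = 11:26 PM on Nov 28.
+4 hours → arrive 3:26 AM UTC on Nov 29.
Flight 2 in UTC: 3:35 PM − 1:00 = 2:35 PM on Nov 28.
+15 hours and 20 minutes → arrive 5:55 AM UTC on Nov 29.
Flight 1 lands earlier by 2 hours 29 minutes.

the first, by 2 hours 29 minutes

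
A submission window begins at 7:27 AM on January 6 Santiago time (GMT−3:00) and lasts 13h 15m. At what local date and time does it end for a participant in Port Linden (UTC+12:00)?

Convert start to UTC: 7:27 AM + 3:00 = 10:27 AM UTC on Jan 6.
Add 13 hours 15 minutes duration → 11:42 PM UTC.
Port Linden is UTC+12:00, so local end time = 11:42 PM + 12:00 = 11:42 AM on Jan 7.

11:42 AM on January 7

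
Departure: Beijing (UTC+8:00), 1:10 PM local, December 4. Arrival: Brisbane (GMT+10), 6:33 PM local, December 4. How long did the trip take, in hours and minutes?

Departure in UTC: 1:10 PM − 8:00 = 5:10 AM on Dec 4.
Arrival in UTC: 6:33 PM − 10:00 = 8:33 AM on Dec 4.
Elapsed = 8:33 AM − 5:10 AM = 3 hours 23 minutes.

3 hours 23 minutes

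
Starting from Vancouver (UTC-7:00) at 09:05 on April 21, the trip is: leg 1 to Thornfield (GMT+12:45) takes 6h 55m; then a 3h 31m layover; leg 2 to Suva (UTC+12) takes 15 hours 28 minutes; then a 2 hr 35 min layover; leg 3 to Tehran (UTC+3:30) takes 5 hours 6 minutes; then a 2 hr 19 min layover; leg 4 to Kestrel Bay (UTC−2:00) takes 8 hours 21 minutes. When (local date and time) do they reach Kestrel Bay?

10:20 on April 23

Convert departure to UTC: 09:05 + 7:00 = 16:05 UTC on Apr 21.
Add 6 hours and 55 minutes leg 1 → 23:00 UTC.
Add 3 hours 31 minutes layover in Thornfield → 02:31 UTC (Apr 22).
Add 15 hours 28 minutes leg 2 → 17:59 UTC.
Add 2 hours and 35 minutes layover in Suva → 20:34 UTC.
Add 5 hours 6 minutes leg 3 → 01:40 UTC (Apr 23).
Add 2 hours and 19 minutes layover in Tehran → 03:59 UTC.
Add 8 hours 21 minutes leg 4 → 12:20 UTC.
Kestrel Bay is UTC−2:00, so local arrival = 12:20 − 2:00 = 10:20 on Apr 23.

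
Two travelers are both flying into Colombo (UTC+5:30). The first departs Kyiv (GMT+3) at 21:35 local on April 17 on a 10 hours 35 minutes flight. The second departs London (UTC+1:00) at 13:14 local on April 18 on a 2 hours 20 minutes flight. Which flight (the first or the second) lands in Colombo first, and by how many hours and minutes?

the first, by 9 hours 24 minutes

Flight 1 in UTC: 21:35 − 3:00 = 18:35 on Apr 17.
+10 hours 35 minutes → arrive 05:10 UTC on Apr 18.
Flight 2 in UTC: 13:14 − 1:00 = 12:14 on Apr 18.
+2 hours 20 minutes → arrive 14:34 UTC on Apr 18.
Flight 1 lands earlier by 9 hours 24 minutes.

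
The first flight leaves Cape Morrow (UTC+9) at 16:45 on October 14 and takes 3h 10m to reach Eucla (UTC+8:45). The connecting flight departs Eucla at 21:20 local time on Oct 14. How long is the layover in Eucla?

1 hour 40 minutes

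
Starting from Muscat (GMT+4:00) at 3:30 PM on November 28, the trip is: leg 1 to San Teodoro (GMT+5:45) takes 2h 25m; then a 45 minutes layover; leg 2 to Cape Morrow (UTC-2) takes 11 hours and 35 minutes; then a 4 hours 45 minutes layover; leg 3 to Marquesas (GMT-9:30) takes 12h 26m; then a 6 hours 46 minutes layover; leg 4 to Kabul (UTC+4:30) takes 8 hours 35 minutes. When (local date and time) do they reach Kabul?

Convert departure to UTC: 3:30 PM − 4:00 = 11:30 AM UTC on Nov 28.
Add 2 hours and 25 minutes leg 1 → 1:55 PM UTC.
Add 45 minutes layover in San Teodoro → 2:40 PM UTC.
Add 11 hours and 35 minutes leg 2 → 2:15 AM UTC (Nov 29).
Add 4 hours and 45 minutes layover in Cape Morrow → 7:00 AM UTC.
Add 12 hours 26 minutes leg 3 → 7:26 PM UTC.
Add 6 hours and 46 minutes layover in Marquesas → 2:12 AM UTC (Nov 30).
Add 8 hours and 35 minutes leg 4 → 10:47 AM UTC.
Kabul is UTC+4:30, so local arrival = 10:47 AM + 4:30 = 3:17 PM on Nov 30.

3:17 PM on Nov 30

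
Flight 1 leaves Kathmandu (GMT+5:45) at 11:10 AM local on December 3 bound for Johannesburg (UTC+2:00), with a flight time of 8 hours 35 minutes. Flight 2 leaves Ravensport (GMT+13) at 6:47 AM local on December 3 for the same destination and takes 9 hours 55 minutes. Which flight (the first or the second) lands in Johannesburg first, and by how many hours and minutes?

the second, by 10 hours 18 minutes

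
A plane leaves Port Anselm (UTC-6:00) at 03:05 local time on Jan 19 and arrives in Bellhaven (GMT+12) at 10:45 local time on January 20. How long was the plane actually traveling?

Departure in UTC: 03:05 + 6:00 = 09:05 on Jan 19.
Arrival in UTC: 10:45 − 12:00 = 22:45 on Jan 19.
Elapsed = 22:45 − 09:05 = 13 hours 40 minutes.

13 hours 40 minutes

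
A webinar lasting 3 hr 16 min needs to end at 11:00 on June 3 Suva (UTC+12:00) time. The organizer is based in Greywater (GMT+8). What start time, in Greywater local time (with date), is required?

Target end time in UTC: 11:00 − 12:00 = 23:00 on Jun 2.
Subtract 3 hours and 16 minutes → start 19:44 UTC on Jun 2.
Greywater is UTC+8:00: 19:44 + 8:00 = 03:44 on Jun 3.

03:44 on Jun 3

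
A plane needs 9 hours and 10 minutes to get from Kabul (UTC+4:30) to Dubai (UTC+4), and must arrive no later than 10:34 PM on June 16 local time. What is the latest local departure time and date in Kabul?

1:54 PM on June 16

Target arrival in UTC: 10:34 PM − 4:00 = 6:34 PM on Jun 16.
Subtract 9 hours and 10 minutes → departure 9:24 AM UTC on Jun 16.
Kabul is UTC+4:30: 9:24 AM + 4:30 = 1:54 PM on Jun 16.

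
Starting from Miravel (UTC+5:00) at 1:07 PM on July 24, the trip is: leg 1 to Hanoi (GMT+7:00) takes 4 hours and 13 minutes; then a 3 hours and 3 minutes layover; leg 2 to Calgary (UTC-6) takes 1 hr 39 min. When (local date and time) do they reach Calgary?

11:02 AM on Jul 24

Convert departure to UTC: 1:07 PM − 5:00 = 8:07 AM UTC on Jul 24.
Add 4 hours and 13 minutes leg 1 → 12:20 PM UTC.
Add 3 hours 3 minutes layover in Hanoi → 3:23 PM UTC.
Add 1 hour 39 minutes leg 2 → 5:02 PM UTC.
Calgary is UTC−6:00, so local arrival = 5:02 PM − 6:00 = 11:02 AM on Jul 24.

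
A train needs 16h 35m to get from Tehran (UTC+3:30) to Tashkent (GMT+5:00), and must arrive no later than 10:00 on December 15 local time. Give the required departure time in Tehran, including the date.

Target arrival in UTC: 10:00 − 5:00 = 05:00 on Dec 15.
Subtract 16 hours and 35 minutes → departure 12:25 UTC on Dec 14.
Tehran is UTC+3:30: 12:25 + 3:30 = 15:55 on Dec 14.

15:55 on Dec 14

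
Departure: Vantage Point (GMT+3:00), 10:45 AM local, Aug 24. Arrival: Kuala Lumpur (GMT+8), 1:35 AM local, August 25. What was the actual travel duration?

9 hours 50 minutes

Departure in UTC: 10:45 AM − 3:00 = 7:45 AM on Aug 24.
Arrival in UTC: 1:35 AM − 8:00 = 5:35 PM on Aug 24.
Elapsed = 5:35 PM − 7:45 AM = 9 hours 50 minutes.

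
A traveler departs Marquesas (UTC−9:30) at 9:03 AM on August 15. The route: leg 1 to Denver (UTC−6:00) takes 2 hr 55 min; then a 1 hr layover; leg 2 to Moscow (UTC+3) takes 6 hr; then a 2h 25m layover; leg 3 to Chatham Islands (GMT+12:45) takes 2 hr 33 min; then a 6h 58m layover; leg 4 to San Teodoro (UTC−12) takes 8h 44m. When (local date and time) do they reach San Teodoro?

Convert departure to UTC: 9:03 AM + 9:30 = 6:33 PM UTC on Aug 15.
Add 2 hours 55 minutes leg 1 → 9:28 PM UTC.
Add 1 hour layover in Denver → 10:28 PM UTC.
Add 6 hours leg 2 → 4:28 AM UTC (Aug 16).
Add 2 hours and 25 minutes layover in Moscow → 6:53 AM UTC.
Add 2 hours and 33 minutes leg 3 → 9:26 AM UTC.
Add 6 hours 58 minutes layover in Chatham Islands → 4:24 PM UTC.
Add 8 hours and 44 minutes leg 4 → 1:08 AM UTC (Aug 17).
San Teodoro is UTC−12:00, so local arrival = 1:08 AM − 12:00 = 1:08 PM on Aug 16.

1:08 PM on August 16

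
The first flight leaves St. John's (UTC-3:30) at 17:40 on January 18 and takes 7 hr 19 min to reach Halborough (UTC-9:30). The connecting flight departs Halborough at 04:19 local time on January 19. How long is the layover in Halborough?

9 hours 20 minutes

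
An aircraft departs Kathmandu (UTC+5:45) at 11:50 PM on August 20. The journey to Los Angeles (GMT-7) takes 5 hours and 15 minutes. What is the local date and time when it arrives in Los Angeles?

4:20 PM on August 20

Convert departure to UTC: 11:50 PM − 5:45 = 6:05 PM UTC on Aug 20.
Add 5 hours and 15 minutes travel time → 11:20 PM UTC.
Los Angeles is UTC−7:00, so local arrival = 11:20 PM − 7:00 = 4:20 PM on Aug 20.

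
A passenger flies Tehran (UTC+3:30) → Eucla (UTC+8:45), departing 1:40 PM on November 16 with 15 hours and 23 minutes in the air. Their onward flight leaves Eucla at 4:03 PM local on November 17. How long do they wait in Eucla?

5 hours 45 minutes

Convert departure to UTC: 1:40 PM − 3:30 = 10:10 AM UTC on Nov 16.
Add 15 hours and 23 minutes flight time → 1:33 AM UTC (Nov 17).
Eucla is UTC+8:45, so local arrival = 1:33 AM + 8:45 = 10:18 AM on Nov 17.
Layover = 4:03 PM − 10:18 AM = 5 hours 45 minutes.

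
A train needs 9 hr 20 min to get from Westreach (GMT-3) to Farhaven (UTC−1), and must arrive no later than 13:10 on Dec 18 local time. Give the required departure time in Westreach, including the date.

Target arrival in UTC: 13:10 + 1:00 = 14:10 on Dec 18.
Subtract 9 hours 20 minutes → departure 04:50 UTC on Dec 18.
Westreach is UTC−3:00: 04:50 − 3:00 = 01:50 on Dec 18.

01:50 on December 18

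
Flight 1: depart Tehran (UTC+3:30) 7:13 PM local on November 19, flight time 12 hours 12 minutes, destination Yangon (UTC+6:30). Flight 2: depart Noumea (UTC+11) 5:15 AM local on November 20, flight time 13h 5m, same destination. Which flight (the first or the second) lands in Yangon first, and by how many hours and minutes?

Flight 1 in UTC: 7:13 PM − 3:30 = 3:43 PM on Nov 19.
+12 hours and 12 minutes → arrive 3:55 AM UTC on Nov 20.
Flight 2 in UTC: 5:15 AM − 11:00 = 6:15 PM on Nov 19.
+13 hours 5 minutes → arrive 7:20 AM UTC on Nov 20.
Flight 1 lands earlier by 3 hours 25 minutes.

the first, by 3 hours 25 minutes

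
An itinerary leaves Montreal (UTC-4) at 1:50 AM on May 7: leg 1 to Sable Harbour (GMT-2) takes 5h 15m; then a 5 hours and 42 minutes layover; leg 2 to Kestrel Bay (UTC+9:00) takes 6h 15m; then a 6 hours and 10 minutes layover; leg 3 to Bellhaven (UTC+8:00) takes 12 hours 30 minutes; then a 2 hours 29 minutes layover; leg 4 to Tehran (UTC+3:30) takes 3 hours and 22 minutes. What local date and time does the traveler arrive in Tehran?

3:03 AM on May 9

Convert departure to UTC: 1:50 AM + 4:00 = 5:50 AM UTC on May 7.
Add 5 hours and 15 minutes leg 1 → 11:05 AM UTC.
Add 5 hours and 42 minutes layover in Sable Harbour → 4:47 PM UTC.
Add 6 hours and 15 minutes leg 2 → 11:02 PM UTC.
Add 6 hours 10 minutes layover in Kestrel Bay → 5:12 AM UTC (May 8).
Add 12 hours 30 minutes leg 3 → 5:42 PM UTC.
Add 2 hours and 29 minutes layover in Bellhaven → 8:11 PM UTC.
Add 3 hours and 22 minutes leg 4 → 11:33 PM UTC.
Tehran is UTC+3:30, so local arrival = 11:33 PM + 3:30 = 3:03 AM on May 9.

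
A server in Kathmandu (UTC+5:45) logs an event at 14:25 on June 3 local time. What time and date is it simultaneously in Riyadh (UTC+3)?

11:40 on June 3

Riyadh is 2:45 behind Kathmandu.
Shift by the zone difference: 14:25 − 2:45 = 11:40 on Jun 3 in Riyadh.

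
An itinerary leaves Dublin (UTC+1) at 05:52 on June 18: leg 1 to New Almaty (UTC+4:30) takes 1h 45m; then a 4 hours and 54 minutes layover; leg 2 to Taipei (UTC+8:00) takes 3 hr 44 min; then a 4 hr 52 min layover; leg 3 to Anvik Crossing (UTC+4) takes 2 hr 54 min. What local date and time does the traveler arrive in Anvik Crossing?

Convert departure to UTC: 05:52 − 1:00 = 04:52 UTC on Jun 18.
Add 1 hour and 45 minutes leg 1 → 06:37 UTC.
Add 4 hours 54 minutes layover in New Almaty → 11:31 UTC.
Add 3 hours 44 minutes leg 2 → 15:15 UTC.
Add 4 hours and 52 minutes layover in Taipei → 20:07 UTC.
Add 2 hours and 54 minutes leg 3 → 23:01 UTC.
Anvik Crossing is UTC+4:00, so local arrival = 23:01 + 4:00 = 03:01 on Jun 19.

03:01 on June 19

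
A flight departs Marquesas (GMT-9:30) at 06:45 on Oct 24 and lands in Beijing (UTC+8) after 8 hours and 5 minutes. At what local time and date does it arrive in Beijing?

Convert departure to UTC: 06:45 + 9:30 = 16:15 UTC on Oct 24.
Add 8 hours and 5 minutes travel time → 00:20 UTC (Oct 25).
Beijing is UTC+8:00, so local arrival = 00:20 + 8:00 = 08:20 on Oct 25.

08:20 on Oct 25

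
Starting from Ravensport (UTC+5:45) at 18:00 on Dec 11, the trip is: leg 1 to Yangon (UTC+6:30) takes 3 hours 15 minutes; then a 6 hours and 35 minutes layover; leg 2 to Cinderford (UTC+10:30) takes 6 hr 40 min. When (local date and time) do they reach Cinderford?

Convert departure to UTC: 18:00 − 5:45 = 12:15 UTC on Dec 11.
Add 3 hours and 15 minutes leg 1 → 15:30 UTC.
Add 6 hours 35 minutes layover in Yangon → 22:05 UTC.
Add 6 hours and 40 minutes leg 2 → 04:45 UTC (Dec 12).
Cinderford is UTC+10:30, so local arrival = 04:45 + 10:30 = 15:15 on Dec 12.

15:15 on December 12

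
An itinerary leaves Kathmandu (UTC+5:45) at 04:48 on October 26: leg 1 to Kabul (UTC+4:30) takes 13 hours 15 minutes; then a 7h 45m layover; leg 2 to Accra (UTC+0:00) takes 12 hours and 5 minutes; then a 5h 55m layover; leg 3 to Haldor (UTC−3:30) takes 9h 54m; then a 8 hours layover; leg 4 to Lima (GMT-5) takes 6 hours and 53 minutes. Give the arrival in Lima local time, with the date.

09:50 on Oct 28

Convert departure to UTC: 04:48 − 5:45 = 23:03 UTC on Oct 25.
Add 13 hours and 15 minutes leg 1 → 12:18 UTC (Oct 26).
Add 7 hours 45 minutes layover in Kabul → 20:03 UTC.
Add 12 hours 5 minutes leg 2 → 08:08 UTC (Oct 27).
Add 5 hours and 55 minutes layover in Accra → 14:03 UTC.
Add 9 hours and 54 minutes leg 3 → 23:57 UTC.
Add 8 hours layover in Haldor → 07:57 UTC (Oct 28).
Add 6 hours and 53 minutes leg 4 → 14:50 UTC.
Lima is UTC−5:00, so local arrival = 14:50 − 5:00 = 09:50 on Oct 28.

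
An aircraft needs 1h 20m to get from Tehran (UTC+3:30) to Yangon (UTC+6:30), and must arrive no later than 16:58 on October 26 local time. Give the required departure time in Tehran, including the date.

12:38 on Oct 26

Target arrival in UTC: 16:58 − 6:30 = 10:28 on Oct 26.
Subtract 1 hour 20 minutes → departure 09:08 UTC on Oct 26.
Tehran is UTC+3:30: 09:08 + 3:30 = 12:38 on Oct 26.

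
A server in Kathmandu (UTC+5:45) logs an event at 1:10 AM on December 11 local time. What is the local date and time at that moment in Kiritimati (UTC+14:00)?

9:25 AM on Dec 11

Kiritimati is 8:15 ahead of Kathmandu.
Shift by the zone difference: 1:10 AM + 8:15 = 9:25 AM on Dec 11 in Kiritimati.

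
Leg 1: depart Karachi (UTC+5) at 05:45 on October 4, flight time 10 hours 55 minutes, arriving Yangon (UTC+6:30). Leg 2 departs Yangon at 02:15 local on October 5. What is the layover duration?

8 hours 5 minutes

Convert departure to UTC: 05:45 − 5:00 = 00:45 UTC on Oct 4.
Add 10 hours and 55 minutes flight time → 11:40 UTC.
Yangon is UTC+6:30, so local arrival = 11:40 + 6:30 = 18:10 on Oct 4.
Layover = 02:15 − 18:10 (+1 day) = 8 hours 5 minutes.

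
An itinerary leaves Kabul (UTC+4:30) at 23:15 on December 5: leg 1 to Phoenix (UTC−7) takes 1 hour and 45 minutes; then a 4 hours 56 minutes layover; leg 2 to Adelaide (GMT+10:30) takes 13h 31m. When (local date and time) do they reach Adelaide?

Convert departure to UTC: 23:15 − 4:30 = 18:45 UTC on Dec 5.
Add 1 hour and 45 minutes leg 1 → 20:30 UTC.
Add 4 hours and 56 minutes layover in Phoenix → 01:26 UTC (Dec 6).
Add 13 hours 31 minutes leg 2 → 14:57 UTC.
Adelaide is UTC+10:30, so local arrival = 14:57 + 10:30 = 01:27 on Dec 7.

01:27 on Dec 7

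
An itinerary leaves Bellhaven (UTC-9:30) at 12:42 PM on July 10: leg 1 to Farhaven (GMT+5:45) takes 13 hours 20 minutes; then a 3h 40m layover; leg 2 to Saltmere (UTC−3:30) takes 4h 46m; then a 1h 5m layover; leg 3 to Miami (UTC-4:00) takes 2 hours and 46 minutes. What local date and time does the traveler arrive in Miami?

Convert departure to UTC: 12:42 PM + 9:30 = 10:12 PM UTC on Jul 10.
Add 13 hours 20 minutes leg 1 → 11:32 AM UTC (Jul 11).
Add 3 hours 40 minutes layover in Farhaven → 3:12 PM UTC.
Add 4 hours and 46 minutes leg 2 → 7:58 PM UTC.
Add 1 hour and 5 minutes layover in Saltmere → 9:03 PM UTC.
Add 2 hours 46 minutes leg 3 → 11:49 PM UTC.
Miami is UTC−4:00, so local arrival = 11:49 PM − 4:00 = 7:49 PM on Jul 11.

7:49 PM on July 11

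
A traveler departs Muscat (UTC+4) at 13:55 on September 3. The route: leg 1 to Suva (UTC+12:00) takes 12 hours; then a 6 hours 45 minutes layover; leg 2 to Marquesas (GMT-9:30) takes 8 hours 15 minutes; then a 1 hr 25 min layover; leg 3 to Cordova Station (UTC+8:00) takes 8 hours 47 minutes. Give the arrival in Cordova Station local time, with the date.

Convert departure to UTC: 13:55 − 4:00 = 09:55 UTC on Sep 3.
Add 12 hours leg 1 → 21:55 UTC.
Add 6 hours 45 minutes layover in Suva → 04:40 UTC (Sep 4).
Add 8 hours 15 minutes leg 2 → 12:55 UTC.
Add 1 hour and 25 minutes layover in Marquesas → 14:20 UTC.
Add 8 hours and 47 minutes leg 3 → 23:07 UTC.
Cordova Station is UTC+8:00, so local arrival = 23:07 + 8:00 = 07:07 on Sep 5.

07:07 on Sep 5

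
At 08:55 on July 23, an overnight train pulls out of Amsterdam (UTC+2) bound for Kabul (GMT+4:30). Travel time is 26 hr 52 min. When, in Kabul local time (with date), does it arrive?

14:17 on Jul 24

Convert departure to UTC: 08:55 − 2:00 = 06:55 UTC on Jul 23.
Add 26 hours and 52 minutes travel time → 09:47 UTC (Jul 24).
Kabul is UTC+4:30, so local arrival = 09:47 + 4:30 = 14:17 on Jul 24.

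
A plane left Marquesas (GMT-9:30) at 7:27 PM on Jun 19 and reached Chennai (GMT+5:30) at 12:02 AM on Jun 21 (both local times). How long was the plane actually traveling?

Chennai is 15:00 ahead of Marquesas.
Clock-face elapsed time (ignoring zones) is 28 hours 35 minutes.
Actual elapsed = 28 hours 35 minutes − 15:00 = 13 hours 35 minutes.

13 hours 35 minutes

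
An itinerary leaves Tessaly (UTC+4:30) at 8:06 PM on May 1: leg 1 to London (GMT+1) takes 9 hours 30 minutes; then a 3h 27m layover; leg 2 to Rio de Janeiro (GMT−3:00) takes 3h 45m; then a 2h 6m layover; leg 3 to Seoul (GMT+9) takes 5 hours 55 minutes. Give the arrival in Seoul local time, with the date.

1:19 AM on May 3

Convert departure to UTC: 8:06 PM − 4:30 = 3:36 PM UTC on May 1.
Add 9 hours 30 minutes leg 1 → 1:06 AM UTC (May 2).
Add 3 hours 27 minutes layover in London → 4:33 AM UTC.
Add 3 hours 45 minutes leg 2 → 8:18 AM UTC.
Add 2 hours 6 minutes layover in Rio de Janeiro → 10:24 AM UTC.
Add 5 hours and 55 minutes leg 3 → 4:19 PM UTC.
Seoul is UTC+9:00, so local arrival = 4:19 PM + 9:00 = 1:19 AM on May 3.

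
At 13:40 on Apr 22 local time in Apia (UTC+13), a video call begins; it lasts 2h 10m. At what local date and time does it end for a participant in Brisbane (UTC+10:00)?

12:50 on April 22

Convert start to UTC: 13:40 − 13:00 = 00:40 UTC on Apr 22.
Add 2 hours 10 minutes duration → 02:50 UTC.
Brisbane is UTC+10:00, so local end time = 02:50 + 10:00 = 12:50 on Apr 22.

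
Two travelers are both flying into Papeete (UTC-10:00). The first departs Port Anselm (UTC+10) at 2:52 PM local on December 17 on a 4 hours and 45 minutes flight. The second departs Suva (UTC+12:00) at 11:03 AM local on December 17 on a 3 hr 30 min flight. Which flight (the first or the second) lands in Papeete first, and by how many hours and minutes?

the second, by 7 hours 4 minutes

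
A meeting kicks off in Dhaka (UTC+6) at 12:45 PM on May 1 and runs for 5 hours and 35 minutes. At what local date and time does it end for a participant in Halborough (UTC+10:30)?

10:50 PM on May 1

Convert start to UTC: 12:45 PM − 6:00 = 6:45 AM UTC on May 1.
Add 5 hours 35 minutes duration → 12:20 PM UTC.
Halborough is UTC+10:30, so local end time = 12:20 PM + 10:30 = 10:50 PM on May 1.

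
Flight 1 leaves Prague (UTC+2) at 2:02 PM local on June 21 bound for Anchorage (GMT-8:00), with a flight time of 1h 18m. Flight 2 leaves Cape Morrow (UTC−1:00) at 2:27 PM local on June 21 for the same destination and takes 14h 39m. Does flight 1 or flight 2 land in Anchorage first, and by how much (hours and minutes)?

Flight 1 in UTC: 2:02 PM − 2:00 = 12:02 PM on Jun 21.
+1 hour and 18 minutes → arrive 1:20 PM UTC on Jun 21.
Flight 2 in UTC: 2:27 PM + 1:00 = 3:27 PM on Jun 21.
+14 hours 39 minutes → arrive 6:06 AM UTC on Jun 22.
Flight 1 lands earlier by 16 hours 46 minutes.

the first, by 16 hours 46 minutes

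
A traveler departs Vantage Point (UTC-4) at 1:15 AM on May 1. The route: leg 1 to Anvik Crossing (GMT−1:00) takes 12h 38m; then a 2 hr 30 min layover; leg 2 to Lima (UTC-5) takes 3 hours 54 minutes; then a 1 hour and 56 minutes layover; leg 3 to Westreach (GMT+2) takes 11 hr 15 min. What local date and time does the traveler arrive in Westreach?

Convert departure to UTC: 1:15 AM + 4:00 = 5:15 AM UTC on May 1.
Add 12 hours 38 minutes leg 1 → 5:53 PM UTC.
Add 2 hours and 30 minutes layover in Anvik Crossing → 8:23 PM UTC.
Add 3 hours and 54 minutes leg 2 → 12:17 AM UTC (May 2).
Add 1 hour and 56 minutes layover in Lima → 2:13 AM UTC.
Add 11 hours and 15 minutes leg 3 → 1:28 PM UTC.
Westreach is UTC+2:00, so local arrival = 1:28 PM + 2:00 = 3:28 PM on May 2.

3:28 PM on May 2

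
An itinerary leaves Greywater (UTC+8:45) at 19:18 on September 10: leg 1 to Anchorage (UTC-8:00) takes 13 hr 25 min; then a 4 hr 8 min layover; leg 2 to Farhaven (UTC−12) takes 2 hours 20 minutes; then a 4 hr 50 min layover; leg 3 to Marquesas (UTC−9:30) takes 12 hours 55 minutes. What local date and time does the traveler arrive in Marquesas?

Convert departure to UTC: 19:18 − 8:45 = 10:33 UTC on Sep 10.
Add 13 hours 25 minutes leg 1 → 23:58 UTC.
Add 4 hours 8 minutes layover in Anchorage → 04:06 UTC (Sep 11).
Add 2 hours and 20 minutes leg 2 → 06:26 UTC.
Add 4 hours 50 minutes layover in Farhaven → 11:16 UTC.
Add 12 hours and 55 minutes leg 3 → 00:11 UTC (Sep 12).
Marquesas is UTC−9:30, so local arrival = 00:11 − 9:30 = 14:41 on Sep 11.

14:41 on September 11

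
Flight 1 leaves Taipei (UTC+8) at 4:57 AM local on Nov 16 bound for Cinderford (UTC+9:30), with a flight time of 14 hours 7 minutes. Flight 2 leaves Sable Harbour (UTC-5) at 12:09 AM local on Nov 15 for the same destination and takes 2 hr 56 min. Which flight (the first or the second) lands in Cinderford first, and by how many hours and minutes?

the second, by 26 hours 59 minutes

Flight 1 in UTC: 4:57 AM − 8:00 = 8:57 PM on Nov 15.
+14 hours 7 minutes → arrive 11:04 AM UTC on Nov 16.
Flight 2 in UTC: 12:09 AM + 5:00 = 5:09 AM on Nov 15.
+2 hours and 56 minutes → arrive 8:05 AM UTC on Nov 15.
Flight 2 lands earlier by 26 hours 59 minutes.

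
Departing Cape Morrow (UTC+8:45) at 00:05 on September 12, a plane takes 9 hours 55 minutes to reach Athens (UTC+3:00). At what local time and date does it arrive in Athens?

04:15 on September 12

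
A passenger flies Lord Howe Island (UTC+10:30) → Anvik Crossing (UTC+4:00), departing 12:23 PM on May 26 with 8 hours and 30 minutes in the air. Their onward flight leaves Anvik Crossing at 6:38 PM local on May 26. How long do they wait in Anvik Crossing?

Convert departure to UTC: 12:23 PM − 10:30 = 1:53 AM UTC on May 26.
Add 8 hours and 30 minutes flight time → 10:23 AM UTC.
Anvik Crossing is UTC+4:00, so local arrival = 10:23 AM + 4:00 = 2:23 PM on May 26.
Layover = 6:38 PM − 2:23 PM = 4 hours 15 minutes.

4 hours 15 minutes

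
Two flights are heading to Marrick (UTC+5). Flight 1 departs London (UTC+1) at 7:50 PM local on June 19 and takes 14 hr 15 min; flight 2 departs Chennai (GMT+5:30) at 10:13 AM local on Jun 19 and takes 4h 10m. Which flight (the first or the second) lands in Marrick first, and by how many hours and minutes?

the second, by 24 hours 12 minutes

Flight 1 in UTC: 7:50 PM − 1:00 = 6:50 PM on Jun 19.
+14 hours and 15 minutes → arrive 9:05 AM UTC on Jun 20.
Flight 2 in UTC: 10:13 AM − 5:30 = 4:43 AM on Jun 19.
+4 hours and 10 minutes → arrive 8:53 AM UTC on Jun 19.
Flight 2 lands earlier by 24 hours 12 minutes.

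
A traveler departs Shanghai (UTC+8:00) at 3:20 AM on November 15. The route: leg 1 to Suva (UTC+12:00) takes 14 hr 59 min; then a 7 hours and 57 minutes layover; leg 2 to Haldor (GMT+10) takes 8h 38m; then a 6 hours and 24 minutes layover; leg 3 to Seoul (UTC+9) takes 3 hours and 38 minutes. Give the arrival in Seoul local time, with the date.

9:56 PM on Nov 16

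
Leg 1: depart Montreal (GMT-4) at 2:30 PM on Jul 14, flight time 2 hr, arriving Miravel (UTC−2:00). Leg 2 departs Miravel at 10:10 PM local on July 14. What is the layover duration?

3 hours 40 minutes

Convert departure to UTC: 2:30 PM + 4:00 = 6:30 PM UTC on Jul 14.
Add 2 hours flight time → 8:30 PM UTC.
Miravel is UTC−2:00, so local arrival = 8:30 PM − 2:00 = 6:30 PM on Jul 14.
Layover = 10:10 PM − 6:30 PM = 3 hours 40 minutes.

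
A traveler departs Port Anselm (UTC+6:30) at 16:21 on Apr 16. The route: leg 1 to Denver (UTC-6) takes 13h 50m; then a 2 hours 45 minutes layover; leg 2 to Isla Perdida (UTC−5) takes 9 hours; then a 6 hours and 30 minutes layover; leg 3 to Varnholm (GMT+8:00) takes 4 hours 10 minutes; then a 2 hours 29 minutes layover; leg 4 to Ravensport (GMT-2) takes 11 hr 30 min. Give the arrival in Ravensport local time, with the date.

Convert departure to UTC: 16:21 − 6:30 = 09:51 UTC on Apr 16.
Add 13 hours 50 minutes leg 1 → 23:41 UTC.
Add 2 hours 45 minutes layover in Denver → 02:26 UTC (Apr 17).
Add 9 hours leg 2 → 11:26 UTC.
Add 6 hours and 30 minutes layover in Isla Perdida → 17:56 UTC.
Add 4 hours 10 minutes leg 3 → 22:06 UTC.
Add 2 hours and 29 minutes layover in Varnholm → 00:35 UTC (Apr 18).
Add 11 hours and 30 minutes leg 4 → 12:05 UTC.
Ravensport is UTC−2:00, so local arrival = 12:05 − 2:00 = 10:05 on Apr 18.

10:05 on Apr 18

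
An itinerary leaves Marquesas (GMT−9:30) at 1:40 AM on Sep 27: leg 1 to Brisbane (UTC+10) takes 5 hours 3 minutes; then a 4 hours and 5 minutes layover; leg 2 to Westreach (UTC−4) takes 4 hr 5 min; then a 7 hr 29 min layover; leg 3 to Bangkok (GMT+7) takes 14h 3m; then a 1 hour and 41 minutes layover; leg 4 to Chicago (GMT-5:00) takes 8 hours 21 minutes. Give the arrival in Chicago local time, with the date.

2:57 AM on September 29

Convert departure to UTC: 1:40 AM + 9:30 = 11:10 AM UTC on Sep 27.
Add 5 hours and 3 minutes leg 1 → 4:13 PM UTC.
Add 4 hours 5 minutes layover in Brisbane → 8:18 PM UTC.
Add 4 hours 5 minutes leg 2 → 12:23 AM UTC (Sep 28).
Add 7 hours and 29 minutes layover in Westreach → 7:52 AM UTC.
Add 14 hours and 3 minutes leg 3 → 9:55 PM UTC.
Add 1 hour and 41 minutes layover in Bangkok → 11:36 PM UTC.
Add 8 hours and 21 minutes leg 4 → 7:57 AM UTC (Sep 29).
Chicago is UTC−5:00, so local arrival = 7:57 AM − 5:00 = 2:57 AM on Sep 29.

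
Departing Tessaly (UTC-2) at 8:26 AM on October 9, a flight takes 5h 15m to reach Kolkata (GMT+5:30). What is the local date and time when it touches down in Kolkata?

9:11 PM on Oct 9

Convert departure to UTC: 8:26 AM + 2:00 = 10:26 AM UTC on Oct 9.
Add 5 hours and 15 minutes travel time → 3:41 PM UTC.
Kolkata is UTC+5:30, so local arrival = 3:41 PM + 5:30 = 9:11 PM on Oct 9.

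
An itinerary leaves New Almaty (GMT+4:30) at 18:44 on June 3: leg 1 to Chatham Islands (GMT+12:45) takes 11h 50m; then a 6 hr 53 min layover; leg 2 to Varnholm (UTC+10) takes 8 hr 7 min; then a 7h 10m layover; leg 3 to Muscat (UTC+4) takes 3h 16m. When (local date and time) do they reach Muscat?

Convert departure to UTC: 18:44 − 4:30 = 14:14 UTC on Jun 3.
Add 11 hours and 50 minutes leg 1 → 02:04 UTC (Jun 4).
Add 6 hours and 53 minutes layover in Chatham Islands → 08:57 UTC.
Add 8 hours and 7 minutes leg 2 → 17:04 UTC.
Add 7 hours 10 minutes layover in Varnholm → 00:14 UTC (Jun 5).
Add 3 hours 16 minutes leg 3 → 03:30 UTC.
Muscat is UTC+4:00, so local arrival = 03:30 + 4:00 = 07:30 on Jun 5.

07:30 on June 5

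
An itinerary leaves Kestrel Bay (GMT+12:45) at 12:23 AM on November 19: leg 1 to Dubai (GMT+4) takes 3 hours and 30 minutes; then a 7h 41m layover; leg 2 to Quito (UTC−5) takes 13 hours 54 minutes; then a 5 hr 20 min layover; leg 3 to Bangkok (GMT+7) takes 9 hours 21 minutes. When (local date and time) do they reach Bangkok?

Convert departure to UTC: 12:23 AM − 12:45 = 11:38 AM UTC on Nov 18.
Add 3 hours and 30 minutes leg 1 → 3:08 PM UTC.
Add 7 hours and 41 minutes layover in Dubai → 10:49 PM UTC.
Add 13 hours 54 minutes leg 2 → 12:43 PM UTC (Nov 19).
Add 5 hours and 20 minutes layover in Quito → 6:03 PM UTC.
Add 9 hours and 21 minutes leg 3 → 3:24 AM UTC (Nov 20).
Bangkok is UTC+7:00, so local arrival = 3:24 AM + 7:00 = 10:24 AM on Nov 20.

10:24 AM on November 20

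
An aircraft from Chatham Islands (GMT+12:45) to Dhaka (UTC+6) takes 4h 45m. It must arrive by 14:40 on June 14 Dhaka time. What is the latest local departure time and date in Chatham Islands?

16:40 on Jun 14

Target arrival in UTC: 14:40 − 6:00 = 08:40 on Jun 14.
Subtract 4 hours 45 minutes → departure 03:55 UTC on Jun 14.
Chatham Islands is UTC+12:45: 03:55 + 12:45 = 16:40 on Jun 14.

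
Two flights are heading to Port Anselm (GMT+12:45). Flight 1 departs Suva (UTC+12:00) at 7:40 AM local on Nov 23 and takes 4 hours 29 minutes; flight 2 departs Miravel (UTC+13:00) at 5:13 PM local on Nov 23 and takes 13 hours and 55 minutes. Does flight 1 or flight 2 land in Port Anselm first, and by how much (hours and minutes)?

Flight 1 in UTC: 7:40 AM − 12:00 = 7:40 PM on Nov 22.
+4 hours and 29 minutes → arrive 12:09 AM UTC on Nov 23.
Flight 2 in UTC: 5:13 PM − 13:00 = 4:13 AM on Nov 23.
+13 hours 55 minutes → arrive 6:08 PM UTC on Nov 23.
Flight 1 lands earlier by 17 hours 59 minutes.

the first, by 17 hours 59 minutes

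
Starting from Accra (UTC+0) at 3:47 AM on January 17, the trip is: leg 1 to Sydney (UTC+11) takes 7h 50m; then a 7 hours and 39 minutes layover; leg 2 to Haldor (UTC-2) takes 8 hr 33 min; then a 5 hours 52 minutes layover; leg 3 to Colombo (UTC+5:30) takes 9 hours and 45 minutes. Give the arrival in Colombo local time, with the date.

12:56 AM on January 19

Accra is at UTC+0, so departure is already 3:47 AM UTC on Jan 17.
Add 7 hours and 50 minutes leg 1 → 11:37 AM UTC.
Add 7 hours 39 minutes layover in Sydney → 7:16 PM UTC.
Add 8 hours and 33 minutes leg 2 → 3:49 AM UTC (Jan 18).
Add 5 hours and 52 minutes layover in Haldor → 9:41 AM UTC.
Add 9 hours 45 minutes leg 3 → 7:26 PM UTC.
Colombo is UTC+5:30, so local arrival = 7:26 PM + 5:30 = 12:56 AM on Jan 19.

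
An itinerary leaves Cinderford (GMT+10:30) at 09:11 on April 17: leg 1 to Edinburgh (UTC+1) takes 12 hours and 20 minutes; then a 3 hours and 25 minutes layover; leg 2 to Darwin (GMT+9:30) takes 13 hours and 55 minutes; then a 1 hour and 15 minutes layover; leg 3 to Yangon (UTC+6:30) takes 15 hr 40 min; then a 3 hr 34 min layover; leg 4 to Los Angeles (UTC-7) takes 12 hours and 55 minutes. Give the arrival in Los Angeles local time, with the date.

06:45 on April 19

Convert departure to UTC: 09:11 − 10:30 = 22:41 UTC on Apr 16.
Add 12 hours and 20 minutes leg 1 → 11:01 UTC (Apr 17).
Add 3 hours 25 minutes layover in Edinburgh → 14:26 UTC.
Add 13 hours and 55 minutes leg 2 → 04:21 UTC (Apr 18).
Add 1 hour and 15 minutes layover in Darwin → 05:36 UTC.
Add 15 hours and 40 minutes leg 3 → 21:16 UTC.
Add 3 hours and 34 minutes layover in Yangon → 00:50 UTC (Apr 19).
Add 12 hours and 55 minutes leg 4 → 13:45 UTC.
Los Angeles is UTC−7:00, so local arrival = 13:45 − 7:00 = 06:45 on Apr 19.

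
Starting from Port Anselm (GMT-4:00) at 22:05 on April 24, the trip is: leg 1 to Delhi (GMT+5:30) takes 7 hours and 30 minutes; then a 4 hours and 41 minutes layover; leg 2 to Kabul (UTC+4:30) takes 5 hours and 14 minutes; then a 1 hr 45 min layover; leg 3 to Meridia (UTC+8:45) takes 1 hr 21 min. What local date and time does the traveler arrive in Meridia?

Convert departure to UTC: 22:05 + 4:00 = 02:05 UTC on Apr 25.
Add 7 hours and 30 minutes leg 1 → 09:35 UTC.
Add 4 hours 41 minutes layover in Delhi → 14:16 UTC.
Add 5 hours and 14 minutes leg 2 → 19:30 UTC.
Add 1 hour and 45 minutes layover in Kabul → 21:15 UTC.
Add 1 hour and 21 minutes leg 3 → 22:36 UTC.
Meridia is UTC+8:45, so local arrival = 22:36 + 8:45 = 07:21 on Apr 26.

07:21 on Apr 26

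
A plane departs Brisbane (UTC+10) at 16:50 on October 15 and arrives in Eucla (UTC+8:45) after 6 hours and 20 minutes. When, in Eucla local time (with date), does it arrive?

Convert departure to UTC: 16:50 − 10:00 = 06:50 UTC on Oct 15.
Add 6 hours and 20 minutes travel time → 13:10 UTC.
Eucla is UTC+8:45, so local arrival = 13:10 + 8:45 = 21:55 on Oct 15.

21:55 on October 15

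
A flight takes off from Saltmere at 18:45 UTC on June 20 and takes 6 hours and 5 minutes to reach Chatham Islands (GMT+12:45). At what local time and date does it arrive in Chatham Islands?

13:35 on June 21

Departure is given in UTC: 18:45 on Jun 20.
Add 6 hours 5 minutes → 00:50 UTC (Jun 21).
Chatham Islands is UTC+12:45: 00:50 + 12:45 = 13:35 on Jun 21.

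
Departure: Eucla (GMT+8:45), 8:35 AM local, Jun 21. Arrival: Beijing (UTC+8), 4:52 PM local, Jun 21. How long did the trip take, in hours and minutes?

Departure in UTC: 8:35 AM − 8:45 = 11:50 PM on Jun 20.
Arrival in UTC: 4:52 PM − 8:00 = 8:52 AM on Jun 21.
Elapsed = 8:52 AM − 11:50 PM (+1 day) = 9 hours 2 minutes.

9 hours 2 minutes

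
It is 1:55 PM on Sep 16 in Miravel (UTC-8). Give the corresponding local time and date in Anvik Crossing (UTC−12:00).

Anvik Crossing is 4:00 behind Miravel.
Shift by the zone difference: 1:55 PM − 4:00 = 9:55 AM on Sep 16 in Anvik Crossing.

9:55 AM on Sep 16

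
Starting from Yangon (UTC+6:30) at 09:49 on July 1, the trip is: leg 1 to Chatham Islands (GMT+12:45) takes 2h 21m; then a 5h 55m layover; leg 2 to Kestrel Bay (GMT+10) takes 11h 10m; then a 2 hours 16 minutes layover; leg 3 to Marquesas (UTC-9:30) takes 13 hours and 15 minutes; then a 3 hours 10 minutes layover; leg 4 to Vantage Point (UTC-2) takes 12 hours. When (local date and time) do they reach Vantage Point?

03:26 on July 3

Convert departure to UTC: 09:49 − 6:30 = 03:19 UTC on Jul 1.
Add 2 hours 21 minutes leg 1 → 05:40 UTC.
Add 5 hours and 55 minutes layover in Chatham Islands → 11:35 UTC.
Add 11 hours 10 minutes leg 2 → 22:45 UTC.
Add 2 hours 16 minutes layover in Kestrel Bay → 01:01 UTC (Jul 2).
Add 13 hours and 15 minutes leg 3 → 14:16 UTC.
Add 3 hours and 10 minutes layover in Marquesas → 17:26 UTC.
Add 12 hours leg 4 → 05:26 UTC (Jul 3).
Vantage Point is UTC−2:00, so local arrival = 05:26 − 2:00 = 03:26 on Jul 3.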